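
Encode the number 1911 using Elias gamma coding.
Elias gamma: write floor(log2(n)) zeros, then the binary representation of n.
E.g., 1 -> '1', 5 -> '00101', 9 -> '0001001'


num_bits = floor(log2(1911)) + 1 = 11
leading_zeros = num_bits - 1 = 10
binary(1911) = 11101110111

Elias gamma(1911) = '0000000000' + '11101110111' = 000000000011101110111 (21 bits)


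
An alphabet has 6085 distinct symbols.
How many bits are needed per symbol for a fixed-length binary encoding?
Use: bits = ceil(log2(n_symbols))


log2(6085) = 12.571
Bracket: 2^12 = 4096 < 6085 <= 2^13 = 8192
So ceil(log2(6085)) = 13

bits = ceil(log2(6085)) = ceil(12.571) = 13 bits


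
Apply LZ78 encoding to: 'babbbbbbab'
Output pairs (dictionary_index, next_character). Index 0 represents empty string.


LZ78 encoding steps:
Dictionary: {0: ''}
Step 1: w='' (idx 0), next='b' -> output (0, 'b'), add 'b' as idx 1
Step 2: w='' (idx 0), next='a' -> output (0, 'a'), add 'a' as idx 2
Step 3: w='b' (idx 1), next='b' -> output (1, 'b'), add 'bb' as idx 3
Step 4: w='bb' (idx 3), next='b' -> output (3, 'b'), add 'bbb' as idx 4
Step 5: w='b' (idx 1), next='a' -> output (1, 'a'), add 'ba' as idx 5
Step 6: w='b' (idx 1), end of input -> output (1, '')


Encoded: [(0, 'b'), (0, 'a'), (1, 'b'), (3, 'b'), (1, 'a'), (1, '')]


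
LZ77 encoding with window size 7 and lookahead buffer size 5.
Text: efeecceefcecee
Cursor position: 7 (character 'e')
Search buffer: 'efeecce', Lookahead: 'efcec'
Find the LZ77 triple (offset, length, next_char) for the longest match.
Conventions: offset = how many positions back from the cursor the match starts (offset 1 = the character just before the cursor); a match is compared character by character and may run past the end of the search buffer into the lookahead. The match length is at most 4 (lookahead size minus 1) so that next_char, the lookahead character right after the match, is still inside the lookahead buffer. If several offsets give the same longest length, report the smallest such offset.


Try each offset into the search buffer:
  offset=1 (pos 6, char 'e'): match length 1
  offset=2 (pos 5, char 'c'): match length 0
  offset=3 (pos 4, char 'c'): match length 0
  offset=4 (pos 3, char 'e'): match length 1
  offset=5 (pos 2, char 'e'): match length 1
  offset=6 (pos 1, char 'f'): match length 0
  offset=7 (pos 0, char 'e'): match length 2
Longest match has length 2 at offset 7.
next_char = character at position 7 + 2 = 9 -> 'c'

Best match: offset=7, length=2 (matching 'ef' starting at position 0)
LZ77 triple: (7, 2, 'c')


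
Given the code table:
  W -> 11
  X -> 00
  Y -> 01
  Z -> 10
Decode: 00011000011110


Decoding:
00 -> X
01 -> Y
10 -> Z
00 -> X
01 -> Y
11 -> W
10 -> Z


Result: XYZXYWZ


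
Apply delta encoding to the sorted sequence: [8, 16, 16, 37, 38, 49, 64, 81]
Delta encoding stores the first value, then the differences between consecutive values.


First value: 8
Deltas:
  16 - 8 = 8
  16 - 16 = 0
  37 - 16 = 21
  38 - 37 = 1
  49 - 38 = 11
  64 - 49 = 15
  81 - 64 = 17


Delta encoded: [8, 8, 0, 21, 1, 11, 15, 17]


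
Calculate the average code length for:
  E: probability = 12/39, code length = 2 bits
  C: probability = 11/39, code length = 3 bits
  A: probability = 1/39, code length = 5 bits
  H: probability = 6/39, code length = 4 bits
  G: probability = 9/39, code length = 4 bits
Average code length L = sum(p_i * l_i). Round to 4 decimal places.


Weighted contributions p_i * l_i:
  E: (12/39) * 2 = 24/39
  C: (11/39) * 3 = 33/39
  A: (1/39) * 5 = 5/39
  H: (6/39) * 4 = 24/39
  G: (9/39) * 4 = 36/39
Sum = (24 + 33 + 5 + 24 + 36)/39 = 122/39

L = 122/39 = 3.1282 bits/symbol


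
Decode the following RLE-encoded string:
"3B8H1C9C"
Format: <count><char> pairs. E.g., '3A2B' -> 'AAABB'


Expanding each <count><char> pair:
  3B -> 'BBB'
  8H -> 'HHHHHHHH'
  1C -> 'C'
  9C -> 'CCCCCCCCC'

Decoded = BBBHHHHHHHHCCCCCCCCCC


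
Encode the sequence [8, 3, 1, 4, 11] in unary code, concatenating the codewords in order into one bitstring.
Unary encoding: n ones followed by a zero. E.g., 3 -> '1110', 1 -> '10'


Encode each number as n ones followed by a terminating 0:
  8 -> 111111110 (9 bits)
  3 -> 1110 (4 bits)
  1 -> 10 (2 bits)
  4 -> 11110 (5 bits)
  11 -> 111111111110 (12 bits)
Total length = 9 + 4 + 2 + 5 + 12 = 32 bits.

Unary([8, 3, 1, 4, 11]) = 11111111011101011110111111111110 (32 bits)


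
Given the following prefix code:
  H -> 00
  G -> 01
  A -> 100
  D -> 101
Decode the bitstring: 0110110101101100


Decoding step by step:
Bits 01 -> G
Bits 101 -> D
Bits 101 -> D
Bits 01 -> G
Bits 101 -> D
Bits 100 -> A


Decoded message: GDDGDA


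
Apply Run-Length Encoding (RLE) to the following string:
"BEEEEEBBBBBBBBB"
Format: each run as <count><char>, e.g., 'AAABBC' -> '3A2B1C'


Scanning runs left to right:
  i=0: run of 'B' x 1 -> '1B'
  i=1: run of 'E' x 5 -> '5E'
  i=6: run of 'B' x 9 -> '9B'

RLE = 1B5E9B


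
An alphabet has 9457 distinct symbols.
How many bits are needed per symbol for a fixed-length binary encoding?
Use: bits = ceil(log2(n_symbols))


log2(9457) = 13.2072
Bracket: 2^13 = 8192 < 9457 <= 2^14 = 16384
So ceil(log2(9457)) = 14

bits = ceil(log2(9457)) = ceil(13.2072) = 14 bits


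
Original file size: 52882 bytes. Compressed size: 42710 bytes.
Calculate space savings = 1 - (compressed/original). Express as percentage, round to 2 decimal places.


ratio = compressed/original = 42710/52882 = 0.807647
savings = 1 - ratio = 1 - 0.807647 = 0.192353
as a percentage: 0.192353 * 100 = 19.24%

Space savings = 1 - 42710/52882 = 19.24%


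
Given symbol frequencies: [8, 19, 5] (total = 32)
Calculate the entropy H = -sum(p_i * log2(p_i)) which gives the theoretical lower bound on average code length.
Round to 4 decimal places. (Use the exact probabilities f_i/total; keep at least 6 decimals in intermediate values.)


Per-symbol terms -p_i * log2(p_i) with p_i = f_i/32:
  p = 8/32 = 0.250000: log2(p) = -2.000000, -p*log2(p) = 0.500000
  p = 19/32 = 0.593750: log2(p) = -0.752072, -p*log2(p) = 0.446543
  p = 5/32 = 0.156250: log2(p) = -2.678072, -p*log2(p) = 0.418449
H = 0.500000 + 0.446543 + 0.418449 = 1.364992

H = 1.365 bits/symbol


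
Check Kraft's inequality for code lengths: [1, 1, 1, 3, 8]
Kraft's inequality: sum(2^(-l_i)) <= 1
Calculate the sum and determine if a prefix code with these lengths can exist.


Sum = 2^(-1) + 2^(-1) + 2^(-1) + 2^(-3) + 2^(-8)
    = 0.5 + 0.5 + 0.5 + 0.125 + 0.00390625
    = 417/256 = 1.62890625
Since 1.62890625 > 1, Kraft's inequality is NOT satisfied.
A prefix code with these lengths CANNOT exist.

Kraft sum = 1.62890625. Not satisfied.


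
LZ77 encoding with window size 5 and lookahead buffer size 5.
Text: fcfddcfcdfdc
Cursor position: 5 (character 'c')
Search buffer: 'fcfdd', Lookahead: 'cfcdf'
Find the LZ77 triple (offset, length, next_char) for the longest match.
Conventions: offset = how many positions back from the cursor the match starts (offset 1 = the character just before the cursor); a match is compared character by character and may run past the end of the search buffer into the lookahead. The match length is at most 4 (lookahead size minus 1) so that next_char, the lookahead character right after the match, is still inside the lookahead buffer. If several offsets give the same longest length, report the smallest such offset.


Try each offset into the search buffer:
  offset=1 (pos 4, char 'd'): match length 0
  offset=2 (pos 3, char 'd'): match length 0
  offset=3 (pos 2, char 'f'): match length 0
  offset=4 (pos 1, char 'c'): match length 2
  offset=5 (pos 0, char 'f'): match length 0
Longest match has length 2 at offset 4.
next_char = character at position 5 + 2 = 7 -> 'c'

Best match: offset=4, length=2 (matching 'cf' starting at position 1)
LZ77 triple: (4, 2, 'c')


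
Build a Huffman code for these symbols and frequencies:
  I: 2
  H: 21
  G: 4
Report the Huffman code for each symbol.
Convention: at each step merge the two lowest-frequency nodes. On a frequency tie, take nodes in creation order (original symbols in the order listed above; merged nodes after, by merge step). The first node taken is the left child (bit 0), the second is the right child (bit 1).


Huffman tree construction:
Step 1: Merge I(2) + G(4) = 6
Step 2: Merge (I+G)(6) + H(21) = 27
Read each symbol's code off the tree from the root (left child = 0, right child = 1).

Codes:
  I: 00 (length 2)
  H: 1 (length 1)
  G: 01 (length 2)
Average code length: 33/27 = 1.2222 bits/symbol


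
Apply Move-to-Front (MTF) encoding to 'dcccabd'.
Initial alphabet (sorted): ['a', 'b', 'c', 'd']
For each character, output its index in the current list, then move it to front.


MTF encoding:
'd': index 3 in ['a', 'b', 'c', 'd'] -> ['d', 'a', 'b', 'c']
'c': index 3 in ['d', 'a', 'b', 'c'] -> ['c', 'd', 'a', 'b']
'c': index 0 in ['c', 'd', 'a', 'b'] -> ['c', 'd', 'a', 'b']
'c': index 0 in ['c', 'd', 'a', 'b'] -> ['c', 'd', 'a', 'b']
'a': index 2 in ['c', 'd', 'a', 'b'] -> ['a', 'c', 'd', 'b']
'b': index 3 in ['a', 'c', 'd', 'b'] -> ['b', 'a', 'c', 'd']
'd': index 3 in ['b', 'a', 'c', 'd'] -> ['d', 'b', 'a', 'c']


Output: [3, 3, 0, 0, 2, 3, 3]


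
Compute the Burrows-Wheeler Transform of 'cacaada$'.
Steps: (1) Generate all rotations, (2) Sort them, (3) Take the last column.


Rotations (sorted):
  0: $cacaada -> last char: a
  1: a$cacaad -> last char: d
  2: aada$cac -> last char: c
  3: acaada$c -> last char: c
  4: ada$caca -> last char: a
  5: caada$ca -> last char: a
  6: cacaada$ -> last char: $
  7: da$cacaa -> last char: a


BWT = adccaa$a


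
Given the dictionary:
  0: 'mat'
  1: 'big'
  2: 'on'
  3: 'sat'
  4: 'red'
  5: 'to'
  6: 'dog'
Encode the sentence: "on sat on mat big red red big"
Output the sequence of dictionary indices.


Look up each word in the dictionary:
  'on' -> 2
  'sat' -> 3
  'on' -> 2
  'mat' -> 0
  'big' -> 1
  'red' -> 4
  'red' -> 4
  'big' -> 1

Encoded: [2, 3, 2, 0, 1, 4, 4, 1]


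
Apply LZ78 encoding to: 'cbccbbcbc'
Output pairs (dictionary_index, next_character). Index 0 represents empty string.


LZ78 encoding steps:
Dictionary: {0: ''}
Step 1: w='' (idx 0), next='c' -> output (0, 'c'), add 'c' as idx 1
Step 2: w='' (idx 0), next='b' -> output (0, 'b'), add 'b' as idx 2
Step 3: w='c' (idx 1), next='c' -> output (1, 'c'), add 'cc' as idx 3
Step 4: w='b' (idx 2), next='b' -> output (2, 'b'), add 'bb' as idx 4
Step 5: w='c' (idx 1), next='b' -> output (1, 'b'), add 'cb' as idx 5
Step 6: w='c' (idx 1), end of input -> output (1, '')


Encoded: [(0, 'c'), (0, 'b'), (1, 'c'), (2, 'b'), (1, 'b'), (1, '')]


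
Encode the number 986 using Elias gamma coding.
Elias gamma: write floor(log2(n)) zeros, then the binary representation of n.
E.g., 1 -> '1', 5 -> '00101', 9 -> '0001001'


num_bits = floor(log2(986)) + 1 = 10
leading_zeros = num_bits - 1 = 9
binary(986) = 1111011010

Elias gamma(986) = '000000000' + '1111011010' = 0000000001111011010 (19 bits)


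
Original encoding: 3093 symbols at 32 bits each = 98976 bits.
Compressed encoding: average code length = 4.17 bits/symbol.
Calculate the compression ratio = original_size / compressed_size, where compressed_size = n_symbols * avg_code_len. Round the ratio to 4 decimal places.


original_size = n_symbols * orig_bits = 3093 * 32 = 98976 bits
compressed_size = n_symbols * avg_code_len = 3093 * 4.17 = 12897.81 bits
ratio = original_size / compressed_size = 98976 / 12897.81 = 7.6739

Compression ratio = 7.6739


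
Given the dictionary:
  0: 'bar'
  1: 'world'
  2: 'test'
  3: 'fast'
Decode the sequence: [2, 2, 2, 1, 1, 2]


Look up each index in the dictionary:
  2 -> 'test'
  2 -> 'test'
  2 -> 'test'
  1 -> 'world'
  1 -> 'world'
  2 -> 'test'

Decoded: "test test test world world test"


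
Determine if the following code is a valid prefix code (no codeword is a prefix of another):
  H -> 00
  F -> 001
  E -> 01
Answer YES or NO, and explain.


Checking each pair (does one codeword prefix another?):
  H='00' vs F='001': prefix -- VIOLATION

NO -- this is NOT a valid prefix code. H (00) is a prefix of F (001).


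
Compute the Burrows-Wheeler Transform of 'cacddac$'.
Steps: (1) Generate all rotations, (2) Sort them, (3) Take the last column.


Rotations (sorted):
  0: $cacddac -> last char: c
  1: ac$cacdd -> last char: d
  2: acddac$c -> last char: c
  3: c$cacdda -> last char: a
  4: cacddac$ -> last char: $
  5: cddac$ca -> last char: a
  6: dac$cacd -> last char: d
  7: ddac$cac -> last char: c


BWT = cdca$adc


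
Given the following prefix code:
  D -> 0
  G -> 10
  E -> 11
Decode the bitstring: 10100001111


Decoding step by step:
Bits 10 -> G
Bits 10 -> G
Bits 0 -> D
Bits 0 -> D
Bits 0 -> D
Bits 11 -> E
Bits 11 -> E


Decoded message: GGDDDEE


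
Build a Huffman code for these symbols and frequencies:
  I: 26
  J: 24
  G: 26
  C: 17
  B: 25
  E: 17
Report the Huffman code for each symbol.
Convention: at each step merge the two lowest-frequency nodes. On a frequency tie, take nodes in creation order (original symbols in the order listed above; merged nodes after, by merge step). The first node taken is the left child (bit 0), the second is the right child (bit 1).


Huffman tree construction:
Step 1: Merge C(17) + E(17) = 34
Step 2: Merge J(24) + B(25) = 49
Step 3: Merge I(26) + G(26) = 52
Step 4: Merge (C+E)(34) + (J+B)(49) = 83
Step 5: Merge (I+G)(52) + ((C+E)+(J+B))(83) = 135
Read each symbol's code off the tree from the root (left child = 0, right child = 1).

Codes:
  I: 00 (length 2)
  J: 110 (length 3)
  G: 01 (length 2)
  C: 100 (length 3)
  B: 111 (length 3)
  E: 101 (length 3)
Average code length: 353/135 = 2.6148 bits/symbol


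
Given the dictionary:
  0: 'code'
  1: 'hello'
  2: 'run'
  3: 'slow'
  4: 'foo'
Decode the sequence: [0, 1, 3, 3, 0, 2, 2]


Look up each index in the dictionary:
  0 -> 'code'
  1 -> 'hello'
  3 -> 'slow'
  3 -> 'slow'
  0 -> 'code'
  2 -> 'run'
  2 -> 'run'

Decoded: "code hello slow slow code run run"


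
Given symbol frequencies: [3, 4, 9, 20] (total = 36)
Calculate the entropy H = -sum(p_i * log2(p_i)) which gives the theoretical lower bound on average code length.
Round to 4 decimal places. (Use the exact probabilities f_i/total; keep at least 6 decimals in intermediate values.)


Per-symbol terms -p_i * log2(p_i) with p_i = f_i/36:
  p = 3/36 = 0.083333: log2(p) = -3.584963, -p*log2(p) = 0.298747
  p = 4/36 = 0.111111: log2(p) = -3.169925, -p*log2(p) = 0.352214
  p = 9/36 = 0.250000: log2(p) = -2.000000, -p*log2(p) = 0.500000
  p = 20/36 = 0.555556: log2(p) = -0.847997, -p*log2(p) = 0.471109
H = 0.298747 + 0.352214 + 0.500000 + 0.471109 = 1.622070

H = 1.6221 bits/symbol


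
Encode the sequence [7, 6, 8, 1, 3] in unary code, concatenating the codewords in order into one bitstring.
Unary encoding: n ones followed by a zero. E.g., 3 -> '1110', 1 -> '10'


Encode each number as n ones followed by a terminating 0:
  7 -> 11111110 (8 bits)
  6 -> 1111110 (7 bits)
  8 -> 111111110 (9 bits)
  1 -> 10 (2 bits)
  3 -> 1110 (4 bits)
Total length = 8 + 7 + 9 + 2 + 4 = 30 bits.

Unary([7, 6, 8, 1, 3]) = 111111101111110111111110101110 (30 bits)


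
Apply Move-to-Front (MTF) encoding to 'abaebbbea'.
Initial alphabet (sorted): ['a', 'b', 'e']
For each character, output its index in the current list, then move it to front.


MTF encoding:
'a': index 0 in ['a', 'b', 'e'] -> ['a', 'b', 'e']
'b': index 1 in ['a', 'b', 'e'] -> ['b', 'a', 'e']
'a': index 1 in ['b', 'a', 'e'] -> ['a', 'b', 'e']
'e': index 2 in ['a', 'b', 'e'] -> ['e', 'a', 'b']
'b': index 2 in ['e', 'a', 'b'] -> ['b', 'e', 'a']
'b': index 0 in ['b', 'e', 'a'] -> ['b', 'e', 'a']
'b': index 0 in ['b', 'e', 'a'] -> ['b', 'e', 'a']
'e': index 1 in ['b', 'e', 'a'] -> ['e', 'b', 'a']
'a': index 2 in ['e', 'b', 'a'] -> ['a', 'e', 'b']


Output: [0, 1, 1, 2, 2, 0, 0, 1, 2]


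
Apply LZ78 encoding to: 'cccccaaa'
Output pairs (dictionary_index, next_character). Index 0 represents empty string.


LZ78 encoding steps:
Dictionary: {0: ''}
Step 1: w='' (idx 0), next='c' -> output (0, 'c'), add 'c' as idx 1
Step 2: w='c' (idx 1), next='c' -> output (1, 'c'), add 'cc' as idx 2
Step 3: w='cc' (idx 2), next='a' -> output (2, 'a'), add 'cca' as idx 3
Step 4: w='' (idx 0), next='a' -> output (0, 'a'), add 'a' as idx 4
Step 5: w='a' (idx 4), end of input -> output (4, '')


Encoded: [(0, 'c'), (1, 'c'), (2, 'a'), (0, 'a'), (4, '')]


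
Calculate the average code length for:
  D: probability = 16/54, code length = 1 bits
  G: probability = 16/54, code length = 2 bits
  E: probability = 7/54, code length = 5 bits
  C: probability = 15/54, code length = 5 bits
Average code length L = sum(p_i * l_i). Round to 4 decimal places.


Weighted contributions p_i * l_i:
  D: (16/54) * 1 = 16/54
  G: (16/54) * 2 = 32/54
  E: (7/54) * 5 = 35/54
  C: (15/54) * 5 = 75/54
Sum = (16 + 32 + 35 + 75)/54 = 158/54

L = 158/54 = 2.9259 bits/symbol


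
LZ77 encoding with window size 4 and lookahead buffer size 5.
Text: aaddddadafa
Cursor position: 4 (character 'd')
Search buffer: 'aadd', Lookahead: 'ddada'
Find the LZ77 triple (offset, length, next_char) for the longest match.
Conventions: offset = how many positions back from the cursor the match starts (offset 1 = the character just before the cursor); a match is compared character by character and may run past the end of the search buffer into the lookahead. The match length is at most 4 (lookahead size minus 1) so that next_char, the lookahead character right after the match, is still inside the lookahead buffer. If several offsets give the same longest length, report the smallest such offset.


Try each offset into the search buffer:
  offset=1 (pos 3, char 'd'): match length 2
  offset=2 (pos 2, char 'd'): match length 2
  offset=3 (pos 1, char 'a'): match length 0
  offset=4 (pos 0, char 'a'): match length 0
Longest match has length 2, found at offsets 1, 2; take the smallest, offset 1.
next_char = character at position 4 + 2 = 6 -> 'a'

Best match: offset=1, length=2 (matching 'dd' starting at position 3)
LZ77 triple: (1, 2, 'a')


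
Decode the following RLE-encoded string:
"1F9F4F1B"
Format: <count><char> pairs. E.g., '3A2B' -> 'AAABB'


Expanding each <count><char> pair:
  1F -> 'F'
  9F -> 'FFFFFFFFF'
  4F -> 'FFFF'
  1B -> 'B'

Decoded = FFFFFFFFFFFFFFB


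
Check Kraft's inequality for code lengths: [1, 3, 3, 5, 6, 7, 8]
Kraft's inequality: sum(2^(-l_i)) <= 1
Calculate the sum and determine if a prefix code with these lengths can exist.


Sum = 2^(-1) + 2^(-3) + 2^(-3) + 2^(-5) + 2^(-6) + 2^(-7) + 2^(-8)
    = 0.5 + 0.125 + 0.125 + 0.03125 + 0.015625 + 0.0078125 + 0.00390625
    = 207/256 = 0.80859375
Since 0.80859375 <= 1, Kraft's inequality IS satisfied.
A prefix code with these lengths CAN exist.

Kraft sum = 0.80859375. Satisfied.


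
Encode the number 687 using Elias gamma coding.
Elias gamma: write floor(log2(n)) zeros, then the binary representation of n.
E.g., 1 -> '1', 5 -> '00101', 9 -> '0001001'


num_bits = floor(log2(687)) + 1 = 10
leading_zeros = num_bits - 1 = 9
binary(687) = 1010101111

Elias gamma(687) = '000000000' + '1010101111' = 0000000001010101111 (19 bits)


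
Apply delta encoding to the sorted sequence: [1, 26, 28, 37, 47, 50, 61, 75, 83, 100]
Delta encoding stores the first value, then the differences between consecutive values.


First value: 1
Deltas:
  26 - 1 = 25
  28 - 26 = 2
  37 - 28 = 9
  47 - 37 = 10
  50 - 47 = 3
  61 - 50 = 11
  75 - 61 = 14
  83 - 75 = 8
  100 - 83 = 17


Delta encoded: [1, 25, 2, 9, 10, 3, 11, 14, 8, 17]


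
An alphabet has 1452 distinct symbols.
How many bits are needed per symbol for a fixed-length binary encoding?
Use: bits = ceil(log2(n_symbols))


log2(1452) = 10.5038
Bracket: 2^10 = 1024 < 1452 <= 2^11 = 2048
So ceil(log2(1452)) = 11

bits = ceil(log2(1452)) = ceil(10.5038) = 11 bits


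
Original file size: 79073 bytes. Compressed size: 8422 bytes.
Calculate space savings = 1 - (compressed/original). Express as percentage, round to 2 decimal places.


ratio = compressed/original = 8422/79073 = 0.106509
savings = 1 - ratio = 1 - 0.106509 = 0.893491
as a percentage: 0.893491 * 100 = 89.35%

Space savings = 1 - 8422/79073 = 89.35%


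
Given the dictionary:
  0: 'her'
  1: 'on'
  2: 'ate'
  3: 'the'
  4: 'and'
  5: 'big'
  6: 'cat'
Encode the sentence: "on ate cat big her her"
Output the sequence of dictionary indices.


Look up each word in the dictionary:
  'on' -> 1
  'ate' -> 2
  'cat' -> 6
  'big' -> 5
  'her' -> 0
  'her' -> 0

Encoded: [1, 2, 6, 5, 0, 0]


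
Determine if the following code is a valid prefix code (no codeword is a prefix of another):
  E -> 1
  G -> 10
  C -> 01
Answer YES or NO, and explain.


Checking each pair (does one codeword prefix another?):
  E='1' vs G='10': prefix -- VIOLATION

NO -- this is NOT a valid prefix code. E (1) is a prefix of G (10).


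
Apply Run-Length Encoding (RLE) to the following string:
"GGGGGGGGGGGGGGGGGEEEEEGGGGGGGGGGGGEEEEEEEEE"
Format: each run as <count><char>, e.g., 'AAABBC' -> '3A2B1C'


Scanning runs left to right:
  i=0: run of 'G' x 17 -> '17G'
  i=17: run of 'E' x 5 -> '5E'
  i=22: run of 'G' x 12 -> '12G'
  i=34: run of 'E' x 9 -> '9E'

RLE = 17G5E12G9E


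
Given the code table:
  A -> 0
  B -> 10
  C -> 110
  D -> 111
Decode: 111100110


Decoding:
111 -> D
10 -> B
0 -> A
110 -> C


Result: DBAC


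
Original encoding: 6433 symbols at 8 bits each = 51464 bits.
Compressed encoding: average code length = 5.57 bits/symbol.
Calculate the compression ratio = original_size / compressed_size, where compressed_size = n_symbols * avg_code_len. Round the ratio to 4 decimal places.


original_size = n_symbols * orig_bits = 6433 * 8 = 51464 bits
compressed_size = n_symbols * avg_code_len = 6433 * 5.57 = 35831.81 bits
ratio = original_size / compressed_size = 51464 / 35831.81 = 1.4363

Compression ratio = 1.4363


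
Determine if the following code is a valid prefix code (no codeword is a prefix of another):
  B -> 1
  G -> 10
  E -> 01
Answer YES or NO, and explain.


Checking each pair (does one codeword prefix another?):
  B='1' vs G='10': prefix -- VIOLATION

NO -- this is NOT a valid prefix code. B (1) is a prefix of G (10).


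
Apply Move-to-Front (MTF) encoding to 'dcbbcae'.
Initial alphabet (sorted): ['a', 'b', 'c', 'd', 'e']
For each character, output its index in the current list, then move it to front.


MTF encoding:
'd': index 3 in ['a', 'b', 'c', 'd', 'e'] -> ['d', 'a', 'b', 'c', 'e']
'c': index 3 in ['d', 'a', 'b', 'c', 'e'] -> ['c', 'd', 'a', 'b', 'e']
'b': index 3 in ['c', 'd', 'a', 'b', 'e'] -> ['b', 'c', 'd', 'a', 'e']
'b': index 0 in ['b', 'c', 'd', 'a', 'e'] -> ['b', 'c', 'd', 'a', 'e']
'c': index 1 in ['b', 'c', 'd', 'a', 'e'] -> ['c', 'b', 'd', 'a', 'e']
'a': index 3 in ['c', 'b', 'd', 'a', 'e'] -> ['a', 'c', 'b', 'd', 'e']
'e': index 4 in ['a', 'c', 'b', 'd', 'e'] -> ['e', 'a', 'c', 'b', 'd']


Output: [3, 3, 3, 0, 1, 3, 4]


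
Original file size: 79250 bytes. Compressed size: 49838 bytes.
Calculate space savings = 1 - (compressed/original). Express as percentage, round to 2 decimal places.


ratio = compressed/original = 49838/79250 = 0.628871
savings = 1 - ratio = 1 - 0.628871 = 0.371129
as a percentage: 0.371129 * 100 = 37.11%

Space savings = 1 - 49838/79250 = 37.11%


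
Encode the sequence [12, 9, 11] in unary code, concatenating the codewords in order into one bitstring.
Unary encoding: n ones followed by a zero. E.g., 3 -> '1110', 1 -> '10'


Encode each number as n ones followed by a terminating 0:
  12 -> 1111111111110 (13 bits)
  9 -> 1111111110 (10 bits)
  11 -> 111111111110 (12 bits)
Total length = 13 + 10 + 12 = 35 bits.

Unary([12, 9, 11]) = 11111111111101111111110111111111110 (35 bits)


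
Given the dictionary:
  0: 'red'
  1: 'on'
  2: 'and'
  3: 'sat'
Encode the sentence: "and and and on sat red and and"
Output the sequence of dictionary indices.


Look up each word in the dictionary:
  'and' -> 2
  'and' -> 2
  'and' -> 2
  'on' -> 1
  'sat' -> 3
  'red' -> 0
  'and' -> 2
  'and' -> 2

Encoded: [2, 2, 2, 1, 3, 0, 2, 2]


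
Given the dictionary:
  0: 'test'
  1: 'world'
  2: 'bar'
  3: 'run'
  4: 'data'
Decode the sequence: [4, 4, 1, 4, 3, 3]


Look up each index in the dictionary:
  4 -> 'data'
  4 -> 'data'
  1 -> 'world'
  4 -> 'data'
  3 -> 'run'
  3 -> 'run'

Decoded: "data data world data run run"


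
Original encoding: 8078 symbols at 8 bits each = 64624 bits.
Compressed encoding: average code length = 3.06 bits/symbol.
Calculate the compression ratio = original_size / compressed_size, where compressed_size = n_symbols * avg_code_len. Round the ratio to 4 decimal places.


original_size = n_symbols * orig_bits = 8078 * 8 = 64624 bits
compressed_size = n_symbols * avg_code_len = 8078 * 3.06 = 24718.68 bits
ratio = original_size / compressed_size = 64624 / 24718.68 = 2.6144

Compression ratio = 2.6144


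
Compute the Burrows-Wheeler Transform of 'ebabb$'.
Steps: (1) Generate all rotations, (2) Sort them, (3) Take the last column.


Rotations (sorted):
  0: $ebabb -> last char: b
  1: abb$eb -> last char: b
  2: b$ebab -> last char: b
  3: babb$e -> last char: e
  4: bb$eba -> last char: a
  5: ebabb$ -> last char: $


BWT = bbbea$


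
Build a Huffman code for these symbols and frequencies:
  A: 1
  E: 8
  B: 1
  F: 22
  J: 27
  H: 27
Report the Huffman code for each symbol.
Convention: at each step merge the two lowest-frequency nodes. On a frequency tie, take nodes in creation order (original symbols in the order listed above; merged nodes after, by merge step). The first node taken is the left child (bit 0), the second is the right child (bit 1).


Huffman tree construction:
Step 1: Merge A(1) + B(1) = 2
Step 2: Merge (A+B)(2) + E(8) = 10
Step 3: Merge ((A+B)+E)(10) + F(22) = 32
Step 4: Merge J(27) + H(27) = 54
Step 5: Merge (((A+B)+E)+F)(32) + (J+H)(54) = 86
Read each symbol's code off the tree from the root (left child = 0, right child = 1).

Codes:
  A: 0000 (length 4)
  E: 001 (length 3)
  B: 0001 (length 4)
  F: 01 (length 2)
  J: 10 (length 2)
  H: 11 (length 2)
Average code length: 184/86 = 2.1395 bits/symbol


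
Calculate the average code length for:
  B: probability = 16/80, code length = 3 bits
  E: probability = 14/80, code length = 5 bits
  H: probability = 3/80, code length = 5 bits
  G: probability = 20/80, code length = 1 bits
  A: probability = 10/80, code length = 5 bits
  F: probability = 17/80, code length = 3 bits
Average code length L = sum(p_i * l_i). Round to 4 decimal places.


Weighted contributions p_i * l_i:
  B: (16/80) * 3 = 48/80
  E: (14/80) * 5 = 70/80
  H: (3/80) * 5 = 15/80
  G: (20/80) * 1 = 20/80
  A: (10/80) * 5 = 50/80
  F: (17/80) * 3 = 51/80
Sum = (48 + 70 + 15 + 20 + 50 + 51)/80 = 254/80

L = 254/80 = 3.1750 bits/symbol


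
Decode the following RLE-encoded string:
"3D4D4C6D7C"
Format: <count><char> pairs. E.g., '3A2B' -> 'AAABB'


Expanding each <count><char> pair:
  3D -> 'DDD'
  4D -> 'DDDD'
  4C -> 'CCCC'
  6D -> 'DDDDDD'
  7C -> 'CCCCCCC'

Decoded = DDDDDDDCCCCDDDDDDCCCCCCC


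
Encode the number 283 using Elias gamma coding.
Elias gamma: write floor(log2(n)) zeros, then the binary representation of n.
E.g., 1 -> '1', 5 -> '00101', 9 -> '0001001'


num_bits = floor(log2(283)) + 1 = 9
leading_zeros = num_bits - 1 = 8
binary(283) = 100011011

Elias gamma(283) = '00000000' + '100011011' = 00000000100011011 (17 bits)


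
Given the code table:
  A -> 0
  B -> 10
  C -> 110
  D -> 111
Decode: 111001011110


Decoding:
111 -> D
0 -> A
0 -> A
10 -> B
111 -> D
10 -> B


Result: DAABDB


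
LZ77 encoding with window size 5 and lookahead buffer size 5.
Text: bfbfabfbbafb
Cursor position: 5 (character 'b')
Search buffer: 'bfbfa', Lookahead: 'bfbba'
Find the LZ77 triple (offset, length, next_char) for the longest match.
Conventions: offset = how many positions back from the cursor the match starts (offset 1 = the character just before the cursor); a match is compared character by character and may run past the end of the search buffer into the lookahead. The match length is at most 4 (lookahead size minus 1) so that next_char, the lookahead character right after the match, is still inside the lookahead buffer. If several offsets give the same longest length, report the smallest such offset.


Try each offset into the search buffer:
  offset=1 (pos 4, char 'a'): match length 0
  offset=2 (pos 3, char 'f'): match length 0
  offset=3 (pos 2, char 'b'): match length 2
  offset=4 (pos 1, char 'f'): match length 0
  offset=5 (pos 0, char 'b'): match length 3
Longest match has length 3 at offset 5.
next_char = character at position 5 + 3 = 8 -> 'b'

Best match: offset=5, length=3 (matching 'bfb' starting at position 0)
LZ77 triple: (5, 3, 'b')


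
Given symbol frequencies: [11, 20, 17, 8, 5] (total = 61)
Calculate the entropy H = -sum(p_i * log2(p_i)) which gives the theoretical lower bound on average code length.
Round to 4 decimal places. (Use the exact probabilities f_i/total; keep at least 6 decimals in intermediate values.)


Per-symbol terms -p_i * log2(p_i) with p_i = f_i/61:
  p = 11/61 = 0.180328: log2(p) = -2.471306, -p*log2(p) = 0.445645
  p = 20/61 = 0.327869: log2(p) = -1.608809, -p*log2(p) = 0.527478
  p = 17/61 = 0.278689: log2(p) = -1.843274, -p*log2(p) = 0.513699
  p = 8/61 = 0.131148: log2(p) = -2.930737, -p*log2(p) = 0.384359
  p = 5/61 = 0.081967: log2(p) = -3.608809, -p*log2(p) = 0.295804
H = 0.445645 + 0.527478 + 0.513699 + 0.384359 + 0.295804 = 2.166985

H = 2.167 bits/symbol


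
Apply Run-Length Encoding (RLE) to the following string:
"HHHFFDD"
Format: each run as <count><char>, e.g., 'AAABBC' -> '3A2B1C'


Scanning runs left to right:
  i=0: run of 'H' x 3 -> '3H'
  i=3: run of 'F' x 2 -> '2F'
  i=5: run of 'D' x 2 -> '2D'

RLE = 3H2F2D


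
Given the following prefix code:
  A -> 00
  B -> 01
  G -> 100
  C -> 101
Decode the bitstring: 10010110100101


Decoding step by step:
Bits 100 -> G
Bits 101 -> C
Bits 101 -> C
Bits 00 -> A
Bits 101 -> C


Decoded message: GCCAC


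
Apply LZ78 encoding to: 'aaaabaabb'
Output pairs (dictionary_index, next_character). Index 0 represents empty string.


LZ78 encoding steps:
Dictionary: {0: ''}
Step 1: w='' (idx 0), next='a' -> output (0, 'a'), add 'a' as idx 1
Step 2: w='a' (idx 1), next='a' -> output (1, 'a'), add 'aa' as idx 2
Step 3: w='a' (idx 1), next='b' -> output (1, 'b'), add 'ab' as idx 3
Step 4: w='aa' (idx 2), next='b' -> output (2, 'b'), add 'aab' as idx 4
Step 5: w='' (idx 0), next='b' -> output (0, 'b'), add 'b' as idx 5


Encoded: [(0, 'a'), (1, 'a'), (1, 'b'), (2, 'b'), (0, 'b')]


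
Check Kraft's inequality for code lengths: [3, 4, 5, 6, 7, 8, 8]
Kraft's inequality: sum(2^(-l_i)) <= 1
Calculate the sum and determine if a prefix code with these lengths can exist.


Sum = 2^(-3) + 2^(-4) + 2^(-5) + 2^(-6) + 2^(-7) + 2^(-8) + 2^(-8)
    = 0.125 + 0.0625 + 0.03125 + 0.015625 + 0.0078125 + 0.00390625 + 0.00390625
    = 64/256 = 0.25
Since 0.25 <= 1, Kraft's inequality IS satisfied.
A prefix code with these lengths CAN exist.

Kraft sum = 0.25. Satisfied.


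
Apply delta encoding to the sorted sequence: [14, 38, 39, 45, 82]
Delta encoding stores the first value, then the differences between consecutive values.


First value: 14
Deltas:
  38 - 14 = 24
  39 - 38 = 1
  45 - 39 = 6
  82 - 45 = 37


Delta encoded: [14, 24, 1, 6, 37]


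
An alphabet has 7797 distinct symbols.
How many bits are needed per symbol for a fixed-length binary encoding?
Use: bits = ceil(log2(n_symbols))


log2(7797) = 12.9287
Bracket: 2^12 = 4096 < 7797 <= 2^13 = 8192
So ceil(log2(7797)) = 13

bits = ceil(log2(7797)) = ceil(12.9287) = 13 bits


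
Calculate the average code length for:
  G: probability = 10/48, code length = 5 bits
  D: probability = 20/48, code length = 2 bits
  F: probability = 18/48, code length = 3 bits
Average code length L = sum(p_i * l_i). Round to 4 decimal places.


Weighted contributions p_i * l_i:
  G: (10/48) * 5 = 50/48
  D: (20/48) * 2 = 40/48
  F: (18/48) * 3 = 54/48
Sum = (50 + 40 + 54)/48 = 144/48

L = 144/48 = 3.0000 bits/symbol


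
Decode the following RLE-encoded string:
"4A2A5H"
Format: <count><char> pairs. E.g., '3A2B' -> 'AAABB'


Expanding each <count><char> pair:
  4A -> 'AAAA'
  2A -> 'AA'
  5H -> 'HHHHH'

Decoded = AAAAAAHHHHH


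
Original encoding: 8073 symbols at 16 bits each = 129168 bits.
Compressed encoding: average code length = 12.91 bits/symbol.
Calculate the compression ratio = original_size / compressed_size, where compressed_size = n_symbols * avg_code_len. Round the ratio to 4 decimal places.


original_size = n_symbols * orig_bits = 8073 * 16 = 129168 bits
compressed_size = n_symbols * avg_code_len = 8073 * 12.91 = 104222.43 bits
ratio = original_size / compressed_size = 129168 / 104222.43 = 1.2393

Compression ratio = 1.2393


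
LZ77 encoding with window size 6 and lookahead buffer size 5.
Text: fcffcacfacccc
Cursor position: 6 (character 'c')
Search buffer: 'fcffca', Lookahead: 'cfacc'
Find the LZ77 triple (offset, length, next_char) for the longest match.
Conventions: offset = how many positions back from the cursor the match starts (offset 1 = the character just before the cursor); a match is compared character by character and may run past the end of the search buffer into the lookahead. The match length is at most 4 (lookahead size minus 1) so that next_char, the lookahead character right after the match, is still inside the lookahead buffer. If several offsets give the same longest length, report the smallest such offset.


Try each offset into the search buffer:
  offset=1 (pos 5, char 'a'): match length 0
  offset=2 (pos 4, char 'c'): match length 1
  offset=3 (pos 3, char 'f'): match length 0
  offset=4 (pos 2, char 'f'): match length 0
  offset=5 (pos 1, char 'c'): match length 2
  offset=6 (pos 0, char 'f'): match length 0
Longest match has length 2 at offset 5.
next_char = character at position 6 + 2 = 8 -> 'a'

Best match: offset=5, length=2 (matching 'cf' starting at position 1)
LZ77 triple: (5, 2, 'a')


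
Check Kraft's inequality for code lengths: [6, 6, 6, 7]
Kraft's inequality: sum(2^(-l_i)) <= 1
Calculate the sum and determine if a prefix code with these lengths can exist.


Sum = 2^(-6) + 2^(-6) + 2^(-6) + 2^(-7)
    = 0.015625 + 0.015625 + 0.015625 + 0.0078125
    = 7/128 = 0.0546875
Since 0.0546875 <= 1, Kraft's inequality IS satisfied.
A prefix code with these lengths CAN exist.

Kraft sum = 0.0546875. Satisfied.


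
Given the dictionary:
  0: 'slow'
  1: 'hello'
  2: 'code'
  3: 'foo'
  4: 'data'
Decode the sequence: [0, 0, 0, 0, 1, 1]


Look up each index in the dictionary:
  0 -> 'slow'
  0 -> 'slow'
  0 -> 'slow'
  0 -> 'slow'
  1 -> 'hello'
  1 -> 'hello'

Decoded: "slow slow slow slow hello hello"


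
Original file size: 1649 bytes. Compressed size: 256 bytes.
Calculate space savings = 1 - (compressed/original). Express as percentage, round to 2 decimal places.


ratio = compressed/original = 256/1649 = 0.155246
savings = 1 - ratio = 1 - 0.155246 = 0.844754
as a percentage: 0.844754 * 100 = 84.48%

Space savings = 1 - 256/1649 = 84.48%


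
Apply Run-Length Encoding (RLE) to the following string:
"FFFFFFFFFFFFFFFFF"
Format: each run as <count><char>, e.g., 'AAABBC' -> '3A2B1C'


Scanning runs left to right:
  i=0: run of 'F' x 17 -> '17F'

RLE = 17F


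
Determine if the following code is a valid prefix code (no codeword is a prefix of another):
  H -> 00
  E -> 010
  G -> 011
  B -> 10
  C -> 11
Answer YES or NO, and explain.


Checking each pair (does one codeword prefix another?):
  H='00' vs E='010': no prefix
  H='00' vs G='011': no prefix
  H='00' vs B='10': no prefix
  H='00' vs C='11': no prefix
  E='010' vs H='00': no prefix
  E='010' vs G='011': no prefix
  E='010' vs B='10': no prefix
  E='010' vs C='11': no prefix
  G='011' vs H='00': no prefix
  G='011' vs E='010': no prefix
  G='011' vs B='10': no prefix
  G='011' vs C='11': no prefix
  B='10' vs H='00': no prefix
  B='10' vs E='010': no prefix
  B='10' vs G='011': no prefix
  B='10' vs C='11': no prefix
  C='11' vs H='00': no prefix
  C='11' vs E='010': no prefix
  C='11' vs G='011': no prefix
  C='11' vs B='10': no prefix
No violation found over all pairs.

YES -- this is a valid prefix code. No codeword is a prefix of any other codeword.


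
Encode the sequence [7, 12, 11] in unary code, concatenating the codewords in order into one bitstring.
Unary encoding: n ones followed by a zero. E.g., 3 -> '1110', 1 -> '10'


Encode each number as n ones followed by a terminating 0:
  7 -> 11111110 (8 bits)
  12 -> 1111111111110 (13 bits)
  11 -> 111111111110 (12 bits)
Total length = 8 + 13 + 12 = 33 bits.

Unary([7, 12, 11]) = 111111101111111111110111111111110 (33 bits)


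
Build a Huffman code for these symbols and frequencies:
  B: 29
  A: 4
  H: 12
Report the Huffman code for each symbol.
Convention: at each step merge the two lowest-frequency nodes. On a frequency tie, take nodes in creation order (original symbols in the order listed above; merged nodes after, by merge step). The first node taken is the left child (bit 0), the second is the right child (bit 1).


Huffman tree construction:
Step 1: Merge A(4) + H(12) = 16
Step 2: Merge (A+H)(16) + B(29) = 45
Read each symbol's code off the tree from the root (left child = 0, right child = 1).

Codes:
  B: 1 (length 1)
  A: 00 (length 2)
  H: 01 (length 2)
Average code length: 61/45 = 1.3556 bits/symbol


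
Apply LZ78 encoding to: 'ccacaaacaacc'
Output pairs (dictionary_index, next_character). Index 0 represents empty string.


LZ78 encoding steps:
Dictionary: {0: ''}
Step 1: w='' (idx 0), next='c' -> output (0, 'c'), add 'c' as idx 1
Step 2: w='c' (idx 1), next='a' -> output (1, 'a'), add 'ca' as idx 2
Step 3: w='ca' (idx 2), next='a' -> output (2, 'a'), add 'caa' as idx 3
Step 4: w='' (idx 0), next='a' -> output (0, 'a'), add 'a' as idx 4
Step 5: w='caa' (idx 3), next='c' -> output (3, 'c'), add 'caac' as idx 5
Step 6: w='c' (idx 1), end of input -> output (1, '')


Encoded: [(0, 'c'), (1, 'a'), (2, 'a'), (0, 'a'), (3, 'c'), (1, '')]


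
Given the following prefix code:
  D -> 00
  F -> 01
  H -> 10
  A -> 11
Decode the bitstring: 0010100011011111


Decoding step by step:
Bits 00 -> D
Bits 10 -> H
Bits 10 -> H
Bits 00 -> D
Bits 11 -> A
Bits 01 -> F
Bits 11 -> A
Bits 11 -> A


Decoded message: DHHDAFAA


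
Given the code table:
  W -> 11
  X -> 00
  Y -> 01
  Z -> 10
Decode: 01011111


Decoding:
01 -> Y
01 -> Y
11 -> W
11 -> W


Result: YYWW


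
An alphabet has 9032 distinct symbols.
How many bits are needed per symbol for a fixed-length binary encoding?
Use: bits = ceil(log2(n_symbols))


log2(9032) = 13.1408
Bracket: 2^13 = 8192 < 9032 <= 2^14 = 16384
So ceil(log2(9032)) = 14

bits = ceil(log2(9032)) = ceil(13.1408) = 14 bits


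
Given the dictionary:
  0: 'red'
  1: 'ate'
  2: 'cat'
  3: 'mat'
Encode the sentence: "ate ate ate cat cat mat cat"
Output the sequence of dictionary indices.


Look up each word in the dictionary:
  'ate' -> 1
  'ate' -> 1
  'ate' -> 1
  'cat' -> 2
  'cat' -> 2
  'mat' -> 3
  'cat' -> 2

Encoded: [1, 1, 1, 2, 2, 3, 2]


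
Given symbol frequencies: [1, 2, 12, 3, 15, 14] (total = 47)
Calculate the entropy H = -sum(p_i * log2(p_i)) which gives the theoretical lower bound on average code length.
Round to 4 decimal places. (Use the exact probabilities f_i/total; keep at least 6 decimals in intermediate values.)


Per-symbol terms -p_i * log2(p_i) with p_i = f_i/47:
  p = 1/47 = 0.021277: log2(p) = -5.554589, -p*log2(p) = 0.118183
  p = 2/47 = 0.042553: log2(p) = -4.554589, -p*log2(p) = 0.193812
  p = 12/47 = 0.255319: log2(p) = -1.969626, -p*log2(p) = 0.502883
  p = 3/47 = 0.063830: log2(p) = -3.969626, -p*log2(p) = 0.253380
  p = 15/47 = 0.319149: log2(p) = -1.647698, -p*log2(p) = 0.525861
  p = 14/47 = 0.297872: log2(p) = -1.747234, -p*log2(p) = 0.520453
H = 0.118183 + 0.193812 + 0.502883 + 0.253380 + 0.525861 + 0.520453 = 2.114572

H = 2.1146 bits/symbol


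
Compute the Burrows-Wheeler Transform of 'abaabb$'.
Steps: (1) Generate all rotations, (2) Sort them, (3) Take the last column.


Rotations (sorted):
  0: $abaabb -> last char: b
  1: aabb$ab -> last char: b
  2: abaabb$ -> last char: $
  3: abb$aba -> last char: a
  4: b$abaab -> last char: b
  5: baabb$a -> last char: a
  6: bb$abaa -> last char: a


BWT = bb$abaa
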